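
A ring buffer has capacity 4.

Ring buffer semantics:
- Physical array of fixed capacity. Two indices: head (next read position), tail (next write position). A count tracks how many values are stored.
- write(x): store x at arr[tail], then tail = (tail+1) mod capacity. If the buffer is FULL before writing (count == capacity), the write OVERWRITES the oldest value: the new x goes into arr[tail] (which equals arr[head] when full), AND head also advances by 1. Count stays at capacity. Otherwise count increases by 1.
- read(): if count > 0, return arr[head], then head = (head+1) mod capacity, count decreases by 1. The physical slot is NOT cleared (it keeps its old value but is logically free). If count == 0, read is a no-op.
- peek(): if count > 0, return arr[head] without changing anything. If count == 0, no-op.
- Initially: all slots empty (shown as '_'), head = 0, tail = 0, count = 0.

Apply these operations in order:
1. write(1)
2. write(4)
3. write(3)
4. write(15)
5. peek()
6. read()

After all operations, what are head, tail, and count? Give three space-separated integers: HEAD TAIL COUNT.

Answer: 1 0 3

Derivation:
After op 1 (write(1)): arr=[1 _ _ _] head=0 tail=1 count=1
After op 2 (write(4)): arr=[1 4 _ _] head=0 tail=2 count=2
After op 3 (write(3)): arr=[1 4 3 _] head=0 tail=3 count=3
After op 4 (write(15)): arr=[1 4 3 15] head=0 tail=0 count=4
After op 5 (peek()): arr=[1 4 3 15] head=0 tail=0 count=4
After op 6 (read()): arr=[1 4 3 15] head=1 tail=0 count=3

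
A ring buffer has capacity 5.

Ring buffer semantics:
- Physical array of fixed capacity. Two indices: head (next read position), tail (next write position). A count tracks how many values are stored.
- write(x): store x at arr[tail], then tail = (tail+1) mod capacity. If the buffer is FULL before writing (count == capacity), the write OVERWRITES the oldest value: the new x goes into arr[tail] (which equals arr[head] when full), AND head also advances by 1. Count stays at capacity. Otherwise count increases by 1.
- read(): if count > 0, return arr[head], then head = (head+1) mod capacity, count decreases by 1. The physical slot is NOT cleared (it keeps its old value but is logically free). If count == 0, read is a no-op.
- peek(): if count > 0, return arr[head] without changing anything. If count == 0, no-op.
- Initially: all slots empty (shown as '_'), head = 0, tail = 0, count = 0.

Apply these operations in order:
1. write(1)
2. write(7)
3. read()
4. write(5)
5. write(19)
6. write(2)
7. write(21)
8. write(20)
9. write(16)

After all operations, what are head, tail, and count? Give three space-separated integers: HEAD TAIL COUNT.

After op 1 (write(1)): arr=[1 _ _ _ _] head=0 tail=1 count=1
After op 2 (write(7)): arr=[1 7 _ _ _] head=0 tail=2 count=2
After op 3 (read()): arr=[1 7 _ _ _] head=1 tail=2 count=1
After op 4 (write(5)): arr=[1 7 5 _ _] head=1 tail=3 count=2
After op 5 (write(19)): arr=[1 7 5 19 _] head=1 tail=4 count=3
After op 6 (write(2)): arr=[1 7 5 19 2] head=1 tail=0 count=4
After op 7 (write(21)): arr=[21 7 5 19 2] head=1 tail=1 count=5
After op 8 (write(20)): arr=[21 20 5 19 2] head=2 tail=2 count=5
After op 9 (write(16)): arr=[21 20 16 19 2] head=3 tail=3 count=5

Answer: 3 3 5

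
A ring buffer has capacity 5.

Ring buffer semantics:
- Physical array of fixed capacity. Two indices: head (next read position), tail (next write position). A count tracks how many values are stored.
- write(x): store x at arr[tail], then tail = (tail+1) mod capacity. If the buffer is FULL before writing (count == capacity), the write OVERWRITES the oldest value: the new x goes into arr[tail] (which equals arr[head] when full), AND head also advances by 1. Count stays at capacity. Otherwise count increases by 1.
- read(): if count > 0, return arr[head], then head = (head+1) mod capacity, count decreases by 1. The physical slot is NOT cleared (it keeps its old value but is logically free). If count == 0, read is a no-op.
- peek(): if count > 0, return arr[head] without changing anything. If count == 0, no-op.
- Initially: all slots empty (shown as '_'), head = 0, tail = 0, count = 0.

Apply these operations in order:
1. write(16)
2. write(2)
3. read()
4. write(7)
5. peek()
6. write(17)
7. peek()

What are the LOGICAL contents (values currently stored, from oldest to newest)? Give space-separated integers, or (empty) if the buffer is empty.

Answer: 2 7 17

Derivation:
After op 1 (write(16)): arr=[16 _ _ _ _] head=0 tail=1 count=1
After op 2 (write(2)): arr=[16 2 _ _ _] head=0 tail=2 count=2
After op 3 (read()): arr=[16 2 _ _ _] head=1 tail=2 count=1
After op 4 (write(7)): arr=[16 2 7 _ _] head=1 tail=3 count=2
After op 5 (peek()): arr=[16 2 7 _ _] head=1 tail=3 count=2
After op 6 (write(17)): arr=[16 2 7 17 _] head=1 tail=4 count=3
After op 7 (peek()): arr=[16 2 7 17 _] head=1 tail=4 count=3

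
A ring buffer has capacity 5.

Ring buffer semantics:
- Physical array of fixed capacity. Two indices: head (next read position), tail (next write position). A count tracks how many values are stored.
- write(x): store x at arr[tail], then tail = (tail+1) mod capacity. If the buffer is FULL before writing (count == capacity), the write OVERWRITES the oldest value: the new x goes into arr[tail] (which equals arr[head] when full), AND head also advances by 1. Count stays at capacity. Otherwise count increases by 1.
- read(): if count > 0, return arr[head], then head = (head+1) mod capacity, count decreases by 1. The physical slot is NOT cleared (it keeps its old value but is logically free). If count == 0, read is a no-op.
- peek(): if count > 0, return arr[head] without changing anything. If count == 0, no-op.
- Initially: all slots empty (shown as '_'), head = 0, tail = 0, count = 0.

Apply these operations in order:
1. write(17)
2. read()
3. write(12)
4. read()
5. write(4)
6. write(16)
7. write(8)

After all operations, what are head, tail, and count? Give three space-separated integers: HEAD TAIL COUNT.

Answer: 2 0 3

Derivation:
After op 1 (write(17)): arr=[17 _ _ _ _] head=0 tail=1 count=1
After op 2 (read()): arr=[17 _ _ _ _] head=1 tail=1 count=0
After op 3 (write(12)): arr=[17 12 _ _ _] head=1 tail=2 count=1
After op 4 (read()): arr=[17 12 _ _ _] head=2 tail=2 count=0
After op 5 (write(4)): arr=[17 12 4 _ _] head=2 tail=3 count=1
After op 6 (write(16)): arr=[17 12 4 16 _] head=2 tail=4 count=2
After op 7 (write(8)): arr=[17 12 4 16 8] head=2 tail=0 count=3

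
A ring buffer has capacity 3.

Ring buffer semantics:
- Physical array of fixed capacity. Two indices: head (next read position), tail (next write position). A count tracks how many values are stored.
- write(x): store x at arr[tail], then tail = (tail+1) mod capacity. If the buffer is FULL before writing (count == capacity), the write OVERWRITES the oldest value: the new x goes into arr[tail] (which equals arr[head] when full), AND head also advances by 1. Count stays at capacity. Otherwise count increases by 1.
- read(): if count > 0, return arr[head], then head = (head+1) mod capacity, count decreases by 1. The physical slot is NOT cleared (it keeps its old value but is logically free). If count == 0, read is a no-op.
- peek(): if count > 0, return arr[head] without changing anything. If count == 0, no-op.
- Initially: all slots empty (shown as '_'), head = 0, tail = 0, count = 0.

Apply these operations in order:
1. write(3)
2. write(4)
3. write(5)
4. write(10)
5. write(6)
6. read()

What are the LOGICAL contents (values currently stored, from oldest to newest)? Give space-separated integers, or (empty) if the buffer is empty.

After op 1 (write(3)): arr=[3 _ _] head=0 tail=1 count=1
After op 2 (write(4)): arr=[3 4 _] head=0 tail=2 count=2
After op 3 (write(5)): arr=[3 4 5] head=0 tail=0 count=3
After op 4 (write(10)): arr=[10 4 5] head=1 tail=1 count=3
After op 5 (write(6)): arr=[10 6 5] head=2 tail=2 count=3
After op 6 (read()): arr=[10 6 5] head=0 tail=2 count=2

Answer: 10 6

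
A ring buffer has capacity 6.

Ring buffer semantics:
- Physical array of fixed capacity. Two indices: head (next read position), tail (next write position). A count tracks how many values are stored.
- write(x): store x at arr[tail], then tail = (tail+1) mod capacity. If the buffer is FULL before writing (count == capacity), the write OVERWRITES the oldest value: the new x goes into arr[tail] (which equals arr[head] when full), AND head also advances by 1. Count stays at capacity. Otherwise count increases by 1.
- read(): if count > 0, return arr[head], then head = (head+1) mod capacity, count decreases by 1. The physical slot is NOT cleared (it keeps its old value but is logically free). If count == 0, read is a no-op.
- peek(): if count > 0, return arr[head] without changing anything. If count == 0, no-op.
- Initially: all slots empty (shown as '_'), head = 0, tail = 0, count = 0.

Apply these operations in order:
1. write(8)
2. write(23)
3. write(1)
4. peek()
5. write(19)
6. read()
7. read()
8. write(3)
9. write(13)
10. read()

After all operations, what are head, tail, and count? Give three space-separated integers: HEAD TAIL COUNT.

After op 1 (write(8)): arr=[8 _ _ _ _ _] head=0 tail=1 count=1
After op 2 (write(23)): arr=[8 23 _ _ _ _] head=0 tail=2 count=2
After op 3 (write(1)): arr=[8 23 1 _ _ _] head=0 tail=3 count=3
After op 4 (peek()): arr=[8 23 1 _ _ _] head=0 tail=3 count=3
After op 5 (write(19)): arr=[8 23 1 19 _ _] head=0 tail=4 count=4
After op 6 (read()): arr=[8 23 1 19 _ _] head=1 tail=4 count=3
After op 7 (read()): arr=[8 23 1 19 _ _] head=2 tail=4 count=2
After op 8 (write(3)): arr=[8 23 1 19 3 _] head=2 tail=5 count=3
After op 9 (write(13)): arr=[8 23 1 19 3 13] head=2 tail=0 count=4
After op 10 (read()): arr=[8 23 1 19 3 13] head=3 tail=0 count=3

Answer: 3 0 3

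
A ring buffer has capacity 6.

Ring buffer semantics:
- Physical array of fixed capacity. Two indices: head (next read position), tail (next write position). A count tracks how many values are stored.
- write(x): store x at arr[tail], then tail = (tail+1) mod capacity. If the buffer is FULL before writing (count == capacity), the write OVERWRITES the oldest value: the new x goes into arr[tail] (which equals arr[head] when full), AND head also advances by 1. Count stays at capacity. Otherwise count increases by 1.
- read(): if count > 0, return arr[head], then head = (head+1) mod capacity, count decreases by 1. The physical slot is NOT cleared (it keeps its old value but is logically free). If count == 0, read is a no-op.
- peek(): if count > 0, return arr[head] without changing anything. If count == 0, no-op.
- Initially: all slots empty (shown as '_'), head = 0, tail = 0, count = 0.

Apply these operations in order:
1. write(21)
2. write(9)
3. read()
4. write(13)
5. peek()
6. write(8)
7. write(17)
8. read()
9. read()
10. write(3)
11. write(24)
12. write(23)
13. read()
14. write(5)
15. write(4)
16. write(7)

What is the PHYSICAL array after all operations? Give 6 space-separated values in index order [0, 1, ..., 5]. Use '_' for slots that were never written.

After op 1 (write(21)): arr=[21 _ _ _ _ _] head=0 tail=1 count=1
After op 2 (write(9)): arr=[21 9 _ _ _ _] head=0 tail=2 count=2
After op 3 (read()): arr=[21 9 _ _ _ _] head=1 tail=2 count=1
After op 4 (write(13)): arr=[21 9 13 _ _ _] head=1 tail=3 count=2
After op 5 (peek()): arr=[21 9 13 _ _ _] head=1 tail=3 count=2
After op 6 (write(8)): arr=[21 9 13 8 _ _] head=1 tail=4 count=3
After op 7 (write(17)): arr=[21 9 13 8 17 _] head=1 tail=5 count=4
After op 8 (read()): arr=[21 9 13 8 17 _] head=2 tail=5 count=3
After op 9 (read()): arr=[21 9 13 8 17 _] head=3 tail=5 count=2
After op 10 (write(3)): arr=[21 9 13 8 17 3] head=3 tail=0 count=3
After op 11 (write(24)): arr=[24 9 13 8 17 3] head=3 tail=1 count=4
After op 12 (write(23)): arr=[24 23 13 8 17 3] head=3 tail=2 count=5
After op 13 (read()): arr=[24 23 13 8 17 3] head=4 tail=2 count=4
After op 14 (write(5)): arr=[24 23 5 8 17 3] head=4 tail=3 count=5
After op 15 (write(4)): arr=[24 23 5 4 17 3] head=4 tail=4 count=6
After op 16 (write(7)): arr=[24 23 5 4 7 3] head=5 tail=5 count=6

Answer: 24 23 5 4 7 3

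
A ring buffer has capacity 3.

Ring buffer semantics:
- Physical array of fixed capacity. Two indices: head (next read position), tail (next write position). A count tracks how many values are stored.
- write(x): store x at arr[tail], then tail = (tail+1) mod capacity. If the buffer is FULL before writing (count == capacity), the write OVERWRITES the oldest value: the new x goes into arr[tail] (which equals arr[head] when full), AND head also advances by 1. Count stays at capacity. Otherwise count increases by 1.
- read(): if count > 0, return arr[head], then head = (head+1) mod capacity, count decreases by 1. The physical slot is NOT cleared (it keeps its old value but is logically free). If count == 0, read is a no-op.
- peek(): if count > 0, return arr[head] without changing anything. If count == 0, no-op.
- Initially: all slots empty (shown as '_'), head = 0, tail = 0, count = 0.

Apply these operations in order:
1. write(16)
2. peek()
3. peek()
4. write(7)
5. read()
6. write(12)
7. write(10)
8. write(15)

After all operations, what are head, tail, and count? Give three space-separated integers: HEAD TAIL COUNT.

Answer: 2 2 3

Derivation:
After op 1 (write(16)): arr=[16 _ _] head=0 tail=1 count=1
After op 2 (peek()): arr=[16 _ _] head=0 tail=1 count=1
After op 3 (peek()): arr=[16 _ _] head=0 tail=1 count=1
After op 4 (write(7)): arr=[16 7 _] head=0 tail=2 count=2
After op 5 (read()): arr=[16 7 _] head=1 tail=2 count=1
After op 6 (write(12)): arr=[16 7 12] head=1 tail=0 count=2
After op 7 (write(10)): arr=[10 7 12] head=1 tail=1 count=3
After op 8 (write(15)): arr=[10 15 12] head=2 tail=2 count=3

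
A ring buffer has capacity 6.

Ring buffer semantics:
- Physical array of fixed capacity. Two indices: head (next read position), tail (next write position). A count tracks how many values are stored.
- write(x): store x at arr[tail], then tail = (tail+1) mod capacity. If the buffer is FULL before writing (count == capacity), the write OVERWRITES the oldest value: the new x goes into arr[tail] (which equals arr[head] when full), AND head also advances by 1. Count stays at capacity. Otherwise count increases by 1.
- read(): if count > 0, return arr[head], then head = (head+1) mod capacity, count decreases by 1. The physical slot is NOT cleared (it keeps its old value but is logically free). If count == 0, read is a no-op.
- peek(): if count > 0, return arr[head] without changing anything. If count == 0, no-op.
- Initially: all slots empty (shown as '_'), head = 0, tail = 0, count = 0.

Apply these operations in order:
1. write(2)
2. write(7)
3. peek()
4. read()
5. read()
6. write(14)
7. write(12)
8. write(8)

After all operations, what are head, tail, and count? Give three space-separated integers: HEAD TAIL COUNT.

After op 1 (write(2)): arr=[2 _ _ _ _ _] head=0 tail=1 count=1
After op 2 (write(7)): arr=[2 7 _ _ _ _] head=0 tail=2 count=2
After op 3 (peek()): arr=[2 7 _ _ _ _] head=0 tail=2 count=2
After op 4 (read()): arr=[2 7 _ _ _ _] head=1 tail=2 count=1
After op 5 (read()): arr=[2 7 _ _ _ _] head=2 tail=2 count=0
After op 6 (write(14)): arr=[2 7 14 _ _ _] head=2 tail=3 count=1
After op 7 (write(12)): arr=[2 7 14 12 _ _] head=2 tail=4 count=2
After op 8 (write(8)): arr=[2 7 14 12 8 _] head=2 tail=5 count=3

Answer: 2 5 3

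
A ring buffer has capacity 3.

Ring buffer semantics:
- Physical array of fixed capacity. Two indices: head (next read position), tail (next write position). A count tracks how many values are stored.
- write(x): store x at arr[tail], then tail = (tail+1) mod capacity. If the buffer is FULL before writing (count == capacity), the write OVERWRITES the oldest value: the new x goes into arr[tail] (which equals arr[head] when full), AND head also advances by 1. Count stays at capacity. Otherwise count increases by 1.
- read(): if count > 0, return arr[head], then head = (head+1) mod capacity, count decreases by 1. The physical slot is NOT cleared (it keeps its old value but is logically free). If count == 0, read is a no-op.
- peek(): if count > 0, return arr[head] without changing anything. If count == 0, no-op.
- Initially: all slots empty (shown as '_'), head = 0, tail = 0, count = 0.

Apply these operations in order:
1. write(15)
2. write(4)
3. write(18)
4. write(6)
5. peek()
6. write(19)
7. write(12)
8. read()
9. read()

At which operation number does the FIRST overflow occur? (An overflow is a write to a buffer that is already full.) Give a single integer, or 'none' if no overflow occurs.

Answer: 4

Derivation:
After op 1 (write(15)): arr=[15 _ _] head=0 tail=1 count=1
After op 2 (write(4)): arr=[15 4 _] head=0 tail=2 count=2
After op 3 (write(18)): arr=[15 4 18] head=0 tail=0 count=3
After op 4 (write(6)): arr=[6 4 18] head=1 tail=1 count=3
After op 5 (peek()): arr=[6 4 18] head=1 tail=1 count=3
After op 6 (write(19)): arr=[6 19 18] head=2 tail=2 count=3
After op 7 (write(12)): arr=[6 19 12] head=0 tail=0 count=3
After op 8 (read()): arr=[6 19 12] head=1 tail=0 count=2
After op 9 (read()): arr=[6 19 12] head=2 tail=0 count=1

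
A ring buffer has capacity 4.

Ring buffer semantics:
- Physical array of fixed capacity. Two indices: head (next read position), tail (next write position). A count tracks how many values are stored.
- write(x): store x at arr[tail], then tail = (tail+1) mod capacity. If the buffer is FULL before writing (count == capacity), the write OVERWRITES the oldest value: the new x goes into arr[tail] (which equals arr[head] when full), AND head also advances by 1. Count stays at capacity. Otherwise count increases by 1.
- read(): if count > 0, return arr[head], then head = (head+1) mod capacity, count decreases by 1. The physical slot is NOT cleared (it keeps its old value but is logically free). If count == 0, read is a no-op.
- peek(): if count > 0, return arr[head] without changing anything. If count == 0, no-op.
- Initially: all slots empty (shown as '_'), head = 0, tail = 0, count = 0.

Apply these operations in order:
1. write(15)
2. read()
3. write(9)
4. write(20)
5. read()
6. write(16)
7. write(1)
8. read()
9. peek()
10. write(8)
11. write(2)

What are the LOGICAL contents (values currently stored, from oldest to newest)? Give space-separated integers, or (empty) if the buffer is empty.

After op 1 (write(15)): arr=[15 _ _ _] head=0 tail=1 count=1
After op 2 (read()): arr=[15 _ _ _] head=1 tail=1 count=0
After op 3 (write(9)): arr=[15 9 _ _] head=1 tail=2 count=1
After op 4 (write(20)): arr=[15 9 20 _] head=1 tail=3 count=2
After op 5 (read()): arr=[15 9 20 _] head=2 tail=3 count=1
After op 6 (write(16)): arr=[15 9 20 16] head=2 tail=0 count=2
After op 7 (write(1)): arr=[1 9 20 16] head=2 tail=1 count=3
After op 8 (read()): arr=[1 9 20 16] head=3 tail=1 count=2
After op 9 (peek()): arr=[1 9 20 16] head=3 tail=1 count=2
After op 10 (write(8)): arr=[1 8 20 16] head=3 tail=2 count=3
After op 11 (write(2)): arr=[1 8 2 16] head=3 tail=3 count=4

Answer: 16 1 8 2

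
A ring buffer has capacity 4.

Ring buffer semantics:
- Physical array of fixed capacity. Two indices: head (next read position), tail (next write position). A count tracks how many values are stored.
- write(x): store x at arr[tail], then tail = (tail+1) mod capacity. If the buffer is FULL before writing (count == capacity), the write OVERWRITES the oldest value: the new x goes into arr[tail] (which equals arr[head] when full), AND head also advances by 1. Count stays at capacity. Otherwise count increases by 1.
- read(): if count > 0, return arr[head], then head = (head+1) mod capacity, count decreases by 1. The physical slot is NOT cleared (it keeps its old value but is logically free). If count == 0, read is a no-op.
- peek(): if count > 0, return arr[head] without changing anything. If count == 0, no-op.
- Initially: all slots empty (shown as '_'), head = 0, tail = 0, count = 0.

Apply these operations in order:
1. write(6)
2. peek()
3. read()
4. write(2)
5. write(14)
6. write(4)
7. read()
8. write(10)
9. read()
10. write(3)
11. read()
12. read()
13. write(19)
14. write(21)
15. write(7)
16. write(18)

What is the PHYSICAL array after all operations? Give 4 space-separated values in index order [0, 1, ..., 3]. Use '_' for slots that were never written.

Answer: 7 18 19 21

Derivation:
After op 1 (write(6)): arr=[6 _ _ _] head=0 tail=1 count=1
After op 2 (peek()): arr=[6 _ _ _] head=0 tail=1 count=1
After op 3 (read()): arr=[6 _ _ _] head=1 tail=1 count=0
After op 4 (write(2)): arr=[6 2 _ _] head=1 tail=2 count=1
After op 5 (write(14)): arr=[6 2 14 _] head=1 tail=3 count=2
After op 6 (write(4)): arr=[6 2 14 4] head=1 tail=0 count=3
After op 7 (read()): arr=[6 2 14 4] head=2 tail=0 count=2
After op 8 (write(10)): arr=[10 2 14 4] head=2 tail=1 count=3
After op 9 (read()): arr=[10 2 14 4] head=3 tail=1 count=2
After op 10 (write(3)): arr=[10 3 14 4] head=3 tail=2 count=3
After op 11 (read()): arr=[10 3 14 4] head=0 tail=2 count=2
After op 12 (read()): arr=[10 3 14 4] head=1 tail=2 count=1
After op 13 (write(19)): arr=[10 3 19 4] head=1 tail=3 count=2
After op 14 (write(21)): arr=[10 3 19 21] head=1 tail=0 count=3
After op 15 (write(7)): arr=[7 3 19 21] head=1 tail=1 count=4
After op 16 (write(18)): arr=[7 18 19 21] head=2 tail=2 count=4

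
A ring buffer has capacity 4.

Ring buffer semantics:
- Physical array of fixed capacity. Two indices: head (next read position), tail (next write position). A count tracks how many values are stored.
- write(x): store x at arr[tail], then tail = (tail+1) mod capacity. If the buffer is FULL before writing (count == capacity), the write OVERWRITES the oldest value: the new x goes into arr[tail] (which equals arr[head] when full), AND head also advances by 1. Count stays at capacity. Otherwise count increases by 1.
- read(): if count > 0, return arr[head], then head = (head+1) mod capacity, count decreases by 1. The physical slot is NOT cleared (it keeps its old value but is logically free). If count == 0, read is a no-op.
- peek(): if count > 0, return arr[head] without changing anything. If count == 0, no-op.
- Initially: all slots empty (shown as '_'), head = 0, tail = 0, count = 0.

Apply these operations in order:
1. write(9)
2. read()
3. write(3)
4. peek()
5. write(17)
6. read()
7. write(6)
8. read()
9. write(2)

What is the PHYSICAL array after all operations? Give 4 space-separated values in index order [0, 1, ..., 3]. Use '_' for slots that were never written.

Answer: 2 3 17 6

Derivation:
After op 1 (write(9)): arr=[9 _ _ _] head=0 tail=1 count=1
After op 2 (read()): arr=[9 _ _ _] head=1 tail=1 count=0
After op 3 (write(3)): arr=[9 3 _ _] head=1 tail=2 count=1
After op 4 (peek()): arr=[9 3 _ _] head=1 tail=2 count=1
After op 5 (write(17)): arr=[9 3 17 _] head=1 tail=3 count=2
After op 6 (read()): arr=[9 3 17 _] head=2 tail=3 count=1
After op 7 (write(6)): arr=[9 3 17 6] head=2 tail=0 count=2
After op 8 (read()): arr=[9 3 17 6] head=3 tail=0 count=1
After op 9 (write(2)): arr=[2 3 17 6] head=3 tail=1 count=2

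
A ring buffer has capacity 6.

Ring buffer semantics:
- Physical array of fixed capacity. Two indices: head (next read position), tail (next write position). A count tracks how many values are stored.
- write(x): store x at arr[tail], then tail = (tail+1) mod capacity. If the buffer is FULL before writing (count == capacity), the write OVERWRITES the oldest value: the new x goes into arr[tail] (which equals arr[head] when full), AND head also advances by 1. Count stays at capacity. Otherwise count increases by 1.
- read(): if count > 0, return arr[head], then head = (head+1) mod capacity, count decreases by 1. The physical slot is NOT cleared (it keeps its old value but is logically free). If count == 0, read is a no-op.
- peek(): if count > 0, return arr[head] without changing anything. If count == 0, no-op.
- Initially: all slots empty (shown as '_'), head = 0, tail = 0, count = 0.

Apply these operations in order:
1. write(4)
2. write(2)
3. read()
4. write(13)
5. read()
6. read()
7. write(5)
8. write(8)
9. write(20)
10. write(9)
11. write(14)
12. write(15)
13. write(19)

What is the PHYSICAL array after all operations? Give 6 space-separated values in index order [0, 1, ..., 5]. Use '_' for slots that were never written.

After op 1 (write(4)): arr=[4 _ _ _ _ _] head=0 tail=1 count=1
After op 2 (write(2)): arr=[4 2 _ _ _ _] head=0 tail=2 count=2
After op 3 (read()): arr=[4 2 _ _ _ _] head=1 tail=2 count=1
After op 4 (write(13)): arr=[4 2 13 _ _ _] head=1 tail=3 count=2
After op 5 (read()): arr=[4 2 13 _ _ _] head=2 tail=3 count=1
After op 6 (read()): arr=[4 2 13 _ _ _] head=3 tail=3 count=0
After op 7 (write(5)): arr=[4 2 13 5 _ _] head=3 tail=4 count=1
After op 8 (write(8)): arr=[4 2 13 5 8 _] head=3 tail=5 count=2
After op 9 (write(20)): arr=[4 2 13 5 8 20] head=3 tail=0 count=3
After op 10 (write(9)): arr=[9 2 13 5 8 20] head=3 tail=1 count=4
After op 11 (write(14)): arr=[9 14 13 5 8 20] head=3 tail=2 count=5
After op 12 (write(15)): arr=[9 14 15 5 8 20] head=3 tail=3 count=6
After op 13 (write(19)): arr=[9 14 15 19 8 20] head=4 tail=4 count=6

Answer: 9 14 15 19 8 20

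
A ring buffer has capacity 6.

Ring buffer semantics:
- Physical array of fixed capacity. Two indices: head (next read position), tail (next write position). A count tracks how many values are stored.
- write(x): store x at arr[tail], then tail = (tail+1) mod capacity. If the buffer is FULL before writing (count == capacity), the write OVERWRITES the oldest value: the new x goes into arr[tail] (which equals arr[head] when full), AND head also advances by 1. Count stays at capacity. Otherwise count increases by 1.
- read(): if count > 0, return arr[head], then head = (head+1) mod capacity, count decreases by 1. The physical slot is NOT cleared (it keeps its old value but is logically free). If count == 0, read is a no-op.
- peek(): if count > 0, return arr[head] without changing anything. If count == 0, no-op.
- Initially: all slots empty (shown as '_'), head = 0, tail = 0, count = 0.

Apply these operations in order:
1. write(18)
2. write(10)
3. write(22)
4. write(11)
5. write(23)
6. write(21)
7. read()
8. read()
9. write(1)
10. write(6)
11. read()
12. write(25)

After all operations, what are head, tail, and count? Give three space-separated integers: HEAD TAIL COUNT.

Answer: 3 3 6

Derivation:
After op 1 (write(18)): arr=[18 _ _ _ _ _] head=0 tail=1 count=1
After op 2 (write(10)): arr=[18 10 _ _ _ _] head=0 tail=2 count=2
After op 3 (write(22)): arr=[18 10 22 _ _ _] head=0 tail=3 count=3
After op 4 (write(11)): arr=[18 10 22 11 _ _] head=0 tail=4 count=4
After op 5 (write(23)): arr=[18 10 22 11 23 _] head=0 tail=5 count=5
After op 6 (write(21)): arr=[18 10 22 11 23 21] head=0 tail=0 count=6
After op 7 (read()): arr=[18 10 22 11 23 21] head=1 tail=0 count=5
After op 8 (read()): arr=[18 10 22 11 23 21] head=2 tail=0 count=4
After op 9 (write(1)): arr=[1 10 22 11 23 21] head=2 tail=1 count=5
After op 10 (write(6)): arr=[1 6 22 11 23 21] head=2 tail=2 count=6
After op 11 (read()): arr=[1 6 22 11 23 21] head=3 tail=2 count=5
After op 12 (write(25)): arr=[1 6 25 11 23 21] head=3 tail=3 count=6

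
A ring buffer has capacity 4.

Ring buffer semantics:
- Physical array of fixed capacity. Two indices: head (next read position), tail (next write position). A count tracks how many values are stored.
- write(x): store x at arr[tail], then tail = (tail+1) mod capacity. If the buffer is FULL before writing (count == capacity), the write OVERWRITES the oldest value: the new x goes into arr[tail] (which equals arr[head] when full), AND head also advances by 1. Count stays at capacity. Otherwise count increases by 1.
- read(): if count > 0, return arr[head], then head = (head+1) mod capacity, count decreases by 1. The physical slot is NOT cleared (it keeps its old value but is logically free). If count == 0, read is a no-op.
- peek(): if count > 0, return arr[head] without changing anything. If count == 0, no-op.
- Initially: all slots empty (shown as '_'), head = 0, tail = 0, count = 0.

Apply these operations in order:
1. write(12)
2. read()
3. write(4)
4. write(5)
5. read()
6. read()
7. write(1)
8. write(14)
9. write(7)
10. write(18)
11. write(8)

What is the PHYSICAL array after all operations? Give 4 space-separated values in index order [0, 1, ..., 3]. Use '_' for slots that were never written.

After op 1 (write(12)): arr=[12 _ _ _] head=0 tail=1 count=1
After op 2 (read()): arr=[12 _ _ _] head=1 tail=1 count=0
After op 3 (write(4)): arr=[12 4 _ _] head=1 tail=2 count=1
After op 4 (write(5)): arr=[12 4 5 _] head=1 tail=3 count=2
After op 5 (read()): arr=[12 4 5 _] head=2 tail=3 count=1
After op 6 (read()): arr=[12 4 5 _] head=3 tail=3 count=0
After op 7 (write(1)): arr=[12 4 5 1] head=3 tail=0 count=1
After op 8 (write(14)): arr=[14 4 5 1] head=3 tail=1 count=2
After op 9 (write(7)): arr=[14 7 5 1] head=3 tail=2 count=3
After op 10 (write(18)): arr=[14 7 18 1] head=3 tail=3 count=4
After op 11 (write(8)): arr=[14 7 18 8] head=0 tail=0 count=4

Answer: 14 7 18 8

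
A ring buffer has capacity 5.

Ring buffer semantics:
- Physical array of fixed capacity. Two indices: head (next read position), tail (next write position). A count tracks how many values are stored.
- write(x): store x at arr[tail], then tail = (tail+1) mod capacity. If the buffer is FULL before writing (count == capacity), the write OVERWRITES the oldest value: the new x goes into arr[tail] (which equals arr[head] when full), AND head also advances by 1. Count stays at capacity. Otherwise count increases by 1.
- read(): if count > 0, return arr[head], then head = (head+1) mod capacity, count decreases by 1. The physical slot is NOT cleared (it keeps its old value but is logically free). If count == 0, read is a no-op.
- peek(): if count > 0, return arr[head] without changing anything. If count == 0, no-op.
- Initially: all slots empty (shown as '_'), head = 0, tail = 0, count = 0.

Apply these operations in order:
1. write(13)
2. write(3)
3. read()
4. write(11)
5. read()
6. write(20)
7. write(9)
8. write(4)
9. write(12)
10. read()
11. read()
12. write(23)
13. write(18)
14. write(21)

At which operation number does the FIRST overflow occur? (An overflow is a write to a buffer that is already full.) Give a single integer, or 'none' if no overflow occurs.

After op 1 (write(13)): arr=[13 _ _ _ _] head=0 tail=1 count=1
After op 2 (write(3)): arr=[13 3 _ _ _] head=0 tail=2 count=2
After op 3 (read()): arr=[13 3 _ _ _] head=1 tail=2 count=1
After op 4 (write(11)): arr=[13 3 11 _ _] head=1 tail=3 count=2
After op 5 (read()): arr=[13 3 11 _ _] head=2 tail=3 count=1
After op 6 (write(20)): arr=[13 3 11 20 _] head=2 tail=4 count=2
After op 7 (write(9)): arr=[13 3 11 20 9] head=2 tail=0 count=3
After op 8 (write(4)): arr=[4 3 11 20 9] head=2 tail=1 count=4
After op 9 (write(12)): arr=[4 12 11 20 9] head=2 tail=2 count=5
After op 10 (read()): arr=[4 12 11 20 9] head=3 tail=2 count=4
After op 11 (read()): arr=[4 12 11 20 9] head=4 tail=2 count=3
After op 12 (write(23)): arr=[4 12 23 20 9] head=4 tail=3 count=4
After op 13 (write(18)): arr=[4 12 23 18 9] head=4 tail=4 count=5
After op 14 (write(21)): arr=[4 12 23 18 21] head=0 tail=0 count=5

Answer: 14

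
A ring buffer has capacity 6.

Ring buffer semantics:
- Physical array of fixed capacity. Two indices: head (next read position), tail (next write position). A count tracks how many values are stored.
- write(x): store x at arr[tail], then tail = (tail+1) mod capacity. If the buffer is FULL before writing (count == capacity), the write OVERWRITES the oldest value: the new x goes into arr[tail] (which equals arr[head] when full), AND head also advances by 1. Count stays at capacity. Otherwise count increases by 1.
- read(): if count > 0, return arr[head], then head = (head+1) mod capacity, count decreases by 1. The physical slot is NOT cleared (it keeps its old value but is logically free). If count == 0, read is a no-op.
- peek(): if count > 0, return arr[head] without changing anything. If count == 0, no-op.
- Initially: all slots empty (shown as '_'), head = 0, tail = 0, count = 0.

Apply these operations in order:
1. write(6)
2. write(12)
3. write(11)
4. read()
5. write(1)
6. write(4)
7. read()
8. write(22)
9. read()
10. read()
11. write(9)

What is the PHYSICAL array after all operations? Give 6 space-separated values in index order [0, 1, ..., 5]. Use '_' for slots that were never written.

After op 1 (write(6)): arr=[6 _ _ _ _ _] head=0 tail=1 count=1
After op 2 (write(12)): arr=[6 12 _ _ _ _] head=0 tail=2 count=2
After op 3 (write(11)): arr=[6 12 11 _ _ _] head=0 tail=3 count=3
After op 4 (read()): arr=[6 12 11 _ _ _] head=1 tail=3 count=2
After op 5 (write(1)): arr=[6 12 11 1 _ _] head=1 tail=4 count=3
After op 6 (write(4)): arr=[6 12 11 1 4 _] head=1 tail=5 count=4
After op 7 (read()): arr=[6 12 11 1 4 _] head=2 tail=5 count=3
After op 8 (write(22)): arr=[6 12 11 1 4 22] head=2 tail=0 count=4
After op 9 (read()): arr=[6 12 11 1 4 22] head=3 tail=0 count=3
After op 10 (read()): arr=[6 12 11 1 4 22] head=4 tail=0 count=2
After op 11 (write(9)): arr=[9 12 11 1 4 22] head=4 tail=1 count=3

Answer: 9 12 11 1 4 22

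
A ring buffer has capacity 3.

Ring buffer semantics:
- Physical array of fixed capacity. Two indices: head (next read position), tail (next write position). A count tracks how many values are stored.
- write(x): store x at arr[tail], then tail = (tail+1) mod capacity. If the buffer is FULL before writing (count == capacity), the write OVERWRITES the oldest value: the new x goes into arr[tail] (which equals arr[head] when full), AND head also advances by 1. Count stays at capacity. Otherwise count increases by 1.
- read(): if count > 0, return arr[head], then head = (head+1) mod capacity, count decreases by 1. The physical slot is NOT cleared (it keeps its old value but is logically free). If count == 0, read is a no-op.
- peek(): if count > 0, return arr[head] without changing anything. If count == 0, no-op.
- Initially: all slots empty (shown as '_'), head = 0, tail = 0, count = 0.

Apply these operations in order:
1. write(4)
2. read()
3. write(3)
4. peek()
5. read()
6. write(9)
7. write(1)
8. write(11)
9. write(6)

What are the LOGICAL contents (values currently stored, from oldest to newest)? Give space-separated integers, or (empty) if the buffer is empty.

Answer: 1 11 6

Derivation:
After op 1 (write(4)): arr=[4 _ _] head=0 tail=1 count=1
After op 2 (read()): arr=[4 _ _] head=1 tail=1 count=0
After op 3 (write(3)): arr=[4 3 _] head=1 tail=2 count=1
After op 4 (peek()): arr=[4 3 _] head=1 tail=2 count=1
After op 5 (read()): arr=[4 3 _] head=2 tail=2 count=0
After op 6 (write(9)): arr=[4 3 9] head=2 tail=0 count=1
After op 7 (write(1)): arr=[1 3 9] head=2 tail=1 count=2
After op 8 (write(11)): arr=[1 11 9] head=2 tail=2 count=3
After op 9 (write(6)): arr=[1 11 6] head=0 tail=0 count=3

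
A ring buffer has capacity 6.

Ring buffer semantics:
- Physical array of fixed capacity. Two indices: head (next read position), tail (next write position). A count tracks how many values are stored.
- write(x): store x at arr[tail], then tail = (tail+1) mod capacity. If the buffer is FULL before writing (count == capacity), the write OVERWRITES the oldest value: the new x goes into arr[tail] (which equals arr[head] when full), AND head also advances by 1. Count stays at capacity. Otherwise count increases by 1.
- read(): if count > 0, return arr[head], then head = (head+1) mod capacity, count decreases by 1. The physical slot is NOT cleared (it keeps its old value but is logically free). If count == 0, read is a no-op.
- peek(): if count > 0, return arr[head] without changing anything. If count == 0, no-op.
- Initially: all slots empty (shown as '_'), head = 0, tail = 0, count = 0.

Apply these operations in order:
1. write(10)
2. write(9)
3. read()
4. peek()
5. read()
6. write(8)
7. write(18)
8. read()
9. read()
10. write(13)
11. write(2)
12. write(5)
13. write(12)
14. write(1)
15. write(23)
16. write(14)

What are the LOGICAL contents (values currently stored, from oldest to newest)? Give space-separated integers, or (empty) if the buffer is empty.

After op 1 (write(10)): arr=[10 _ _ _ _ _] head=0 tail=1 count=1
After op 2 (write(9)): arr=[10 9 _ _ _ _] head=0 tail=2 count=2
After op 3 (read()): arr=[10 9 _ _ _ _] head=1 tail=2 count=1
After op 4 (peek()): arr=[10 9 _ _ _ _] head=1 tail=2 count=1
After op 5 (read()): arr=[10 9 _ _ _ _] head=2 tail=2 count=0
After op 6 (write(8)): arr=[10 9 8 _ _ _] head=2 tail=3 count=1
After op 7 (write(18)): arr=[10 9 8 18 _ _] head=2 tail=4 count=2
After op 8 (read()): arr=[10 9 8 18 _ _] head=3 tail=4 count=1
After op 9 (read()): arr=[10 9 8 18 _ _] head=4 tail=4 count=0
After op 10 (write(13)): arr=[10 9 8 18 13 _] head=4 tail=5 count=1
After op 11 (write(2)): arr=[10 9 8 18 13 2] head=4 tail=0 count=2
After op 12 (write(5)): arr=[5 9 8 18 13 2] head=4 tail=1 count=3
After op 13 (write(12)): arr=[5 12 8 18 13 2] head=4 tail=2 count=4
After op 14 (write(1)): arr=[5 12 1 18 13 2] head=4 tail=3 count=5
After op 15 (write(23)): arr=[5 12 1 23 13 2] head=4 tail=4 count=6
After op 16 (write(14)): arr=[5 12 1 23 14 2] head=5 tail=5 count=6

Answer: 2 5 12 1 23 14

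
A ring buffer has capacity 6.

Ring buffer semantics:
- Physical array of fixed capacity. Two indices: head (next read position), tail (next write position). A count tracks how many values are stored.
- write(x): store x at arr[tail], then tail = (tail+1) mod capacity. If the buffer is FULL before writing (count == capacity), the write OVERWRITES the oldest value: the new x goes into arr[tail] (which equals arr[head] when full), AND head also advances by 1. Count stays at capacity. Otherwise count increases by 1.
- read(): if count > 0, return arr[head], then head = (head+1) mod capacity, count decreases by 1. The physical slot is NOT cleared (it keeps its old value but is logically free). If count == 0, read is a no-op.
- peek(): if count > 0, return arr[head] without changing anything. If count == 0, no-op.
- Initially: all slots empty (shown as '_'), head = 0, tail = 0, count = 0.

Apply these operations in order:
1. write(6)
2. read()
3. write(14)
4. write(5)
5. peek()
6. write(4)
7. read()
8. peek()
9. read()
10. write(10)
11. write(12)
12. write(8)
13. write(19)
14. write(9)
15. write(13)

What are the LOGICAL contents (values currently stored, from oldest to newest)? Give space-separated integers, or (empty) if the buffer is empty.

After op 1 (write(6)): arr=[6 _ _ _ _ _] head=0 tail=1 count=1
After op 2 (read()): arr=[6 _ _ _ _ _] head=1 tail=1 count=0
After op 3 (write(14)): arr=[6 14 _ _ _ _] head=1 tail=2 count=1
After op 4 (write(5)): arr=[6 14 5 _ _ _] head=1 tail=3 count=2
After op 5 (peek()): arr=[6 14 5 _ _ _] head=1 tail=3 count=2
After op 6 (write(4)): arr=[6 14 5 4 _ _] head=1 tail=4 count=3
After op 7 (read()): arr=[6 14 5 4 _ _] head=2 tail=4 count=2
After op 8 (peek()): arr=[6 14 5 4 _ _] head=2 tail=4 count=2
After op 9 (read()): arr=[6 14 5 4 _ _] head=3 tail=4 count=1
After op 10 (write(10)): arr=[6 14 5 4 10 _] head=3 tail=5 count=2
After op 11 (write(12)): arr=[6 14 5 4 10 12] head=3 tail=0 count=3
After op 12 (write(8)): arr=[8 14 5 4 10 12] head=3 tail=1 count=4
After op 13 (write(19)): arr=[8 19 5 4 10 12] head=3 tail=2 count=5
After op 14 (write(9)): arr=[8 19 9 4 10 12] head=3 tail=3 count=6
After op 15 (write(13)): arr=[8 19 9 13 10 12] head=4 tail=4 count=6

Answer: 10 12 8 19 9 13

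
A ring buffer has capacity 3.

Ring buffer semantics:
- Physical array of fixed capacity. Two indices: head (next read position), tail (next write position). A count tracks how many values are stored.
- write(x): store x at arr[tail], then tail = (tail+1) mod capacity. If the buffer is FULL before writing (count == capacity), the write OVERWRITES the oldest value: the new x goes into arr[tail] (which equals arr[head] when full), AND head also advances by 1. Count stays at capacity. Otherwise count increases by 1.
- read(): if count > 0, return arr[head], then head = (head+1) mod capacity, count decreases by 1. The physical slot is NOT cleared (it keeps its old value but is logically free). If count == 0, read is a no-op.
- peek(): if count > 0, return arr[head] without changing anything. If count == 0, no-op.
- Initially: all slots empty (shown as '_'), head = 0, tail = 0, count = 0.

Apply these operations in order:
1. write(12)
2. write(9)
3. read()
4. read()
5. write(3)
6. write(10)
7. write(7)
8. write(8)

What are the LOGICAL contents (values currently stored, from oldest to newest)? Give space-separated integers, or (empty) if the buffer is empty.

Answer: 10 7 8

Derivation:
After op 1 (write(12)): arr=[12 _ _] head=0 tail=1 count=1
After op 2 (write(9)): arr=[12 9 _] head=0 tail=2 count=2
After op 3 (read()): arr=[12 9 _] head=1 tail=2 count=1
After op 4 (read()): arr=[12 9 _] head=2 tail=2 count=0
After op 5 (write(3)): arr=[12 9 3] head=2 tail=0 count=1
After op 6 (write(10)): arr=[10 9 3] head=2 tail=1 count=2
After op 7 (write(7)): arr=[10 7 3] head=2 tail=2 count=3
After op 8 (write(8)): arr=[10 7 8] head=0 tail=0 count=3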